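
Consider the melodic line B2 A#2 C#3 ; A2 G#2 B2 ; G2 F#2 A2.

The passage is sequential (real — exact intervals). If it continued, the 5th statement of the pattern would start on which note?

Eb2

Taking 3-note groups, the heads are B2, A2, G2: the pattern moves down a 2nd.
Extending the heads down a 2nd: F2 → Eb2.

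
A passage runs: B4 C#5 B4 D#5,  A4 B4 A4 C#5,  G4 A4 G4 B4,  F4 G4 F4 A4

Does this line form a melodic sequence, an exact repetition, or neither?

sequence

Each 4-note cell is the previous one transposed down a 2nd.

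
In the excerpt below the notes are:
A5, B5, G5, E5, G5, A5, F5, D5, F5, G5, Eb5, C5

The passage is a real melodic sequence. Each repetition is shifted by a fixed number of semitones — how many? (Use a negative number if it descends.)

-2

Unit = 4 notes; the statements start on A5, G5, F5, moving down a 2nd each time.
A5 to G5 spans -2 semitones.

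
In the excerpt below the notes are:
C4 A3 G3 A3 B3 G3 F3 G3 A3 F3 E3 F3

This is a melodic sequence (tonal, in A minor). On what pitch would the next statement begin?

G3

With a 4-note motive the entries are C4, B3, A3, each down a 2nd from the previous.
One more step down a 2nd gives G3.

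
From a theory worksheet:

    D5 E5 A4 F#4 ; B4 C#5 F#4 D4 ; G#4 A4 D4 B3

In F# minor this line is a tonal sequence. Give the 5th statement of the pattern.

The 4-note cells begin on D5, B4, G#4 — each down a 3rd from the last.
Extending down a 3rd: E4 → C#4.
So cell 5 is C#4 D4 G#3 E3.

C#4 D4 G#3 E3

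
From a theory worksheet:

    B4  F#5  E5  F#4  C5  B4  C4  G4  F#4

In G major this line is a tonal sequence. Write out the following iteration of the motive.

The 3-note cells begin on B4, F#4, C4 — each down a 4th from the last.
From G3 the diatonic shape gives G3 D4 C4.

G3 D4 C4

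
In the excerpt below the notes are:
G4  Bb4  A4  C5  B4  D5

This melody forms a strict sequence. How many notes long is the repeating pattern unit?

2

Try groups of 2 (3 cells in 6 notes):
G4 Bb4 | A4 C5 | B4 D5
That's a consistent up a 2nd shift per cell, and no other grouping gives one.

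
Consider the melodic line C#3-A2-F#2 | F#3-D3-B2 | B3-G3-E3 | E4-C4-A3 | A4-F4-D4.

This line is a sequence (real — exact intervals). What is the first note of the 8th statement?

C6

With a 3-note motive the entries are C#3, F#3, B3, E4, A4, each up a 4th from the previous.
Extending the heads up a 4th: D5 → G5 → C6.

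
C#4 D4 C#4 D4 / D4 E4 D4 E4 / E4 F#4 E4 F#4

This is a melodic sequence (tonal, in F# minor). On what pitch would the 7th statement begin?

B4

Unit = 4 notes; the statements start on C#4, D4, E4, moving up a 2nd each time.
Extending the heads up a 2nd: F#4 → G#4 → A4 → B4.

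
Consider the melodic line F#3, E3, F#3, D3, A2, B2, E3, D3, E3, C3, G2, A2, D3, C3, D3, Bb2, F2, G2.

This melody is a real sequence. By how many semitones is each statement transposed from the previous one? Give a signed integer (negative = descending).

With a 6-note motive the entries are F#3, E3, D3, each down a 2nd from the previous.
Counting half-steps from F#3 to E3: -2.

-2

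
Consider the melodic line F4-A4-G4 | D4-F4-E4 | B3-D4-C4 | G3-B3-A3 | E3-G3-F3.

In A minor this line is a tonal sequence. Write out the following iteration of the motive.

Taking 3-note groups, the heads are F4, D4, B3, G3, E3: the pattern moves down a 3rd.
From C3 the diatonic shape gives C3 E3 D3.

C3 E3 D3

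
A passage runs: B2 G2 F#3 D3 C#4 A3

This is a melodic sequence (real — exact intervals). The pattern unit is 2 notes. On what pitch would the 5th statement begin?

D#5

With a 2-note motive the entries are B2, F#3, C#4, each up a 5th from the previous.
Extending the heads up a 5th: G#4 → D#5.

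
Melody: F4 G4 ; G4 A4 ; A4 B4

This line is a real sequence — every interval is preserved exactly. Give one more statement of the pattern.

B4 C#5

The 2-note cells begin on F4, G4, A4 — each up a 2nd from the last.
So cell 4 is B4 C#5.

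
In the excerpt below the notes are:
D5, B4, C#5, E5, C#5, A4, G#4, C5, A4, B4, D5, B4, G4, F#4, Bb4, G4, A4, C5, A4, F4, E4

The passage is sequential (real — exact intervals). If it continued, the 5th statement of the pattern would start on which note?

Gb4

The 7-note cells begin on D5, C5, Bb4 — each down a 2nd from the last.
Extending the heads down a 2nd: Ab4 → Gb4.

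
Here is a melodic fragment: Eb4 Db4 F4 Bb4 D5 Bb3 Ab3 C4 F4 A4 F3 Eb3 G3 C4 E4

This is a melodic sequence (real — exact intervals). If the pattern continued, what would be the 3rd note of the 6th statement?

E2

Grouping in 5s, the 3rd note of each cell is F4, C4, G3.
Carrying that down a 4th forward: D3 → A2 → E2.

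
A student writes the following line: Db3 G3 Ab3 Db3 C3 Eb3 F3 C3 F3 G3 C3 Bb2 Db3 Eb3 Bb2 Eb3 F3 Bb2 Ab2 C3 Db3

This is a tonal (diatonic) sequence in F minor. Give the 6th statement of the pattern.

F2 Bb2 C3 F2 Eb2 G2 Ab2

Taking 7-note groups, the heads are Db3, C3, Bb2: the pattern moves down a 2nd.
Extending down a 2nd: Ab2 → G2 → F2.
From F2 the diatonic shape gives F2 Bb2 C3 F2 Eb2 G2 Ab2.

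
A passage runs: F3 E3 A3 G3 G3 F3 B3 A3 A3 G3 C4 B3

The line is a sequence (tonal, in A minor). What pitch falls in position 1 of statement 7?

E4

Grouping in 4s, the 1st note of each cell is F3, G3, A3.
Each moves up a 2nd. Continuing: B3 → C4 → D4 → E4.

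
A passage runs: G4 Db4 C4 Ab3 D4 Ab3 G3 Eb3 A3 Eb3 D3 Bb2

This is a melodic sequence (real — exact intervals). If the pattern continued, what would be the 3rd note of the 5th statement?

With 4-note cells, note 3 of each statement runs C4, G3, D3.
Each moves down a 4th. Continuing: A2 → E2.

E2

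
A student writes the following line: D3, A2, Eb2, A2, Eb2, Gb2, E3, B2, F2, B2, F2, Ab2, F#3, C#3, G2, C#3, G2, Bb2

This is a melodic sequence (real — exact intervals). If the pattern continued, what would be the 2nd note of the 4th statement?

With 6-note cells, note 2 of each statement runs A2, B2, C#3.
One more up a 2nd gives D#3.

D#3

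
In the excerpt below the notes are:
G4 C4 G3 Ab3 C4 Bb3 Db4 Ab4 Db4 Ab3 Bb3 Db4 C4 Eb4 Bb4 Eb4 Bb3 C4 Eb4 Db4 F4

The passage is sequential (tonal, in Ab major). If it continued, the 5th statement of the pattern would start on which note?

The 7-note cells begin on G4, Ab4, Bb4 — each up a 2nd from the last.
Continuing: C5 → Db5. Statement 5 starts on Db5.

Db5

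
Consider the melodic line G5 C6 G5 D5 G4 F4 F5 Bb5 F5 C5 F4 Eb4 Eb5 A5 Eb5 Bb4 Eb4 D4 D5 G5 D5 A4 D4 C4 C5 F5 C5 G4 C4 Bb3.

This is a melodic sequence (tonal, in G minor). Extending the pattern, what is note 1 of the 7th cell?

The unit is 6 notes. Position-1 pitches of the 5 shown cells: G5, F5, Eb5, D5, C5.
Carrying that down a 2nd forward: Bb4 → A4.

A4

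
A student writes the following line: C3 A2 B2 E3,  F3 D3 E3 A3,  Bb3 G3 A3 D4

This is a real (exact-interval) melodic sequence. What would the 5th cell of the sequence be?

Ab4 F4 G4 C5

With a 4-note motive the entries are C3, F3, Bb3, each up a 4th from the previous.
Extending up a 4th: Eb4 → Ab4.
From Ab4 the exact shape gives Ab4 F4 G4 C5.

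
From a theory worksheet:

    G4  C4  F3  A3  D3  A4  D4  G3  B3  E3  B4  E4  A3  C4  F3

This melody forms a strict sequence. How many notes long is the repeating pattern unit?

5

15 notes total. Splitting into 3 groups of 5:
G4 C4 F3 A3 D3 | A4 D4 G3 B3 E3 | B4 E4 A3 C4 F3
Every group is a transposition up a 2nd of the one before; no shorter unit works.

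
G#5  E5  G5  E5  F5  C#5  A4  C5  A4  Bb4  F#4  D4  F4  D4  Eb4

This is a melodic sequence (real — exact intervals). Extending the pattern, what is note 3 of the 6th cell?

With 5-note cells, note 3 of each statement runs G5, C5, F4.
Extending down a 5th: Bb3 → Eb3 → Ab2.

Ab2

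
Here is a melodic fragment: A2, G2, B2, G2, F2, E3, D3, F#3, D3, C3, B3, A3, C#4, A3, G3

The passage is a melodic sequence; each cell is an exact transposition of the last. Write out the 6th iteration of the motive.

G#5 F#5 A#5 F#5 E5

The 5-note cells begin on A2, E3, B3 — each up a 5th from the last.
Carrying on: F#4 → C#5 → G#5.
Statement 6 starts on G#5 and keeps the same exact contour: G#5 F#5 A#5 F#5 E5.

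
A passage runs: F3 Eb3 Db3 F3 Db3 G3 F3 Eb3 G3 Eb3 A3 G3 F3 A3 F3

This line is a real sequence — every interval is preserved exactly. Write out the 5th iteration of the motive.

C#4 B3 A3 C#4 A3

Taking 5-note groups, the heads are F3, G3, A3: the pattern moves up a 2nd.
Extending up a 2nd: B3 → C#4.
Statement 5 starts on C#4 and keeps the same exact contour: C#4 B3 A3 C#4 A3.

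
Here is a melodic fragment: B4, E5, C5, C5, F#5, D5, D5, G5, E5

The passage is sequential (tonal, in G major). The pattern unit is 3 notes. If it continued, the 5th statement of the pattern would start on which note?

Unit = 3 notes; the statements start on B4, C5, D5, moving up a 2nd each time.
Extending the heads up a 2nd: E5 → F#5.

F#5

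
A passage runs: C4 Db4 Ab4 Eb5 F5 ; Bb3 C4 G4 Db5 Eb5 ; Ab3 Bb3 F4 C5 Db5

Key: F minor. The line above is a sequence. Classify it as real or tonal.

Every note is diatonic to F minor.
Cell 1 has +1 semitones from note 1 to 2, but cell 2 has +2 — the interval quality changes while the contour stays the same, which is the hallmark of a tonal sequence.

tonal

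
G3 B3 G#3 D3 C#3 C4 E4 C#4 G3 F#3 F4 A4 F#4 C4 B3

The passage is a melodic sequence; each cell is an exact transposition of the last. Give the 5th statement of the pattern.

Eb5 G5 E5 Bb4 A4

With a 5-note motive the entries are G3, C4, F4, each up a 4th from the previous.
Extending up a 4th: Bb4 → Eb5.
Statement 5 starts on Eb5 and keeps the same exact contour: Eb5 G5 E5 Bb4 A4.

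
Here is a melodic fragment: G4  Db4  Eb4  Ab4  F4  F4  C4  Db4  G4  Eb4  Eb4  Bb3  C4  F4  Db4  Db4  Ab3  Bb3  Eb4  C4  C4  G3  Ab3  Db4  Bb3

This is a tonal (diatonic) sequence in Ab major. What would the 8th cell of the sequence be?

The 5-note cells begin on G4, F4, Eb4, Db4, C4 — each down a 2nd from the last.
Carrying on: Bb3 → Ab3 → G3.
From G3 the diatonic shape gives G3 Db3 Eb3 Ab3 F3.

G3 Db3 Eb3 Ab3 F3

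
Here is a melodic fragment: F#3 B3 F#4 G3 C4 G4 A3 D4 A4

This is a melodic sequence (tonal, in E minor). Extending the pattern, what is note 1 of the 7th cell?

E4

With 3-note cells, note 1 of each statement runs F#3, G3, A3.
Carrying that up a 2nd forward: B3 → C4 → D4 → E4.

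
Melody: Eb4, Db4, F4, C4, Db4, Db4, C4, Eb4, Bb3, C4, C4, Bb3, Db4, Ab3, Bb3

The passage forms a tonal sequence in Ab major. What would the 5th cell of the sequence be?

Ab3 G3 Bb3 F3 G3

Taking 5-note groups, the heads are Eb4, Db4, C4: the pattern moves down a 2nd.
Continuing the starts: Bb3 → Ab3.
Statement 5 starts on Ab3 and keeps the same diatonic contour: Ab3 G3 Bb3 F3 G3.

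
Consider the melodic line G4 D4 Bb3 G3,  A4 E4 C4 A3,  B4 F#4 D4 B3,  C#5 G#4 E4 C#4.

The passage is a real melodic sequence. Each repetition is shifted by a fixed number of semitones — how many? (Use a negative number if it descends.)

2

Taking 4-note groups, the heads are G4, A4, B4, C#5: the pattern moves up a 2nd.
G4 to A4 spans +2 semitones.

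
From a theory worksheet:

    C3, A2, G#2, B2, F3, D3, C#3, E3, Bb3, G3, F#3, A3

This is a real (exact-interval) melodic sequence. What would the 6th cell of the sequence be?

With a 4-note motive the entries are C3, F3, Bb3, each up a 4th from the previous.
Continuing the starts: Eb4 → Ab4 → Db5.
So cell 6 is Db5 Bb4 A4 C5.

Db5 Bb4 A4 C5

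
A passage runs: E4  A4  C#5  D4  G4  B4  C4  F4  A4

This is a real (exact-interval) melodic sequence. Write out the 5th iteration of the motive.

With a 3-note motive the entries are E4, D4, C4, each down a 2nd from the previous.
Carrying on: Bb3 → Ab3.
Statement 5 starts on Ab3 and keeps the same exact contour: Ab3 Db4 F4.

Ab3 Db4 F4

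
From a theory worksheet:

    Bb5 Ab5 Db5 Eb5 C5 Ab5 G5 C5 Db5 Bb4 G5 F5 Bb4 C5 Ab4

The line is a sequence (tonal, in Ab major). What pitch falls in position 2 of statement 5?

Db5

With 5-note cells, note 2 of each statement runs Ab5, G5, F5.
Extending down a 2nd: Eb5 → Db5.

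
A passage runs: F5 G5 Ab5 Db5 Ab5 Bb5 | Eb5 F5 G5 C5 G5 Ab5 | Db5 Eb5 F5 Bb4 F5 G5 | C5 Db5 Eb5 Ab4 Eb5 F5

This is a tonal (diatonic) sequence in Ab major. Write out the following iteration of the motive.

Taking 6-note groups, the heads are F5, Eb5, Db5, C5: the pattern moves down a 2nd.
Statement 5 starts on Bb4 and keeps the same diatonic contour: Bb4 C5 Db5 G4 Db5 Eb5.

Bb4 C5 Db5 G4 Db5 Eb5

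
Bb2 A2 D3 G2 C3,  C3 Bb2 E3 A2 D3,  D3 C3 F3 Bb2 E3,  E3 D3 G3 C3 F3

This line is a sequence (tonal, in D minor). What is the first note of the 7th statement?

A3

With a 5-note motive the entries are Bb2, C3, D3, E3, each up a 2nd from the previous.
Extending the heads up a 2nd: F3 → G3 → A3.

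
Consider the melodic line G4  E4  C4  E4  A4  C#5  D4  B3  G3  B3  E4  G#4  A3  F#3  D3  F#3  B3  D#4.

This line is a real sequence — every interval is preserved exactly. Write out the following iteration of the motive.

Unit = 6 notes; the statements start on G4, D4, A3, moving down a 4th each time.
From E3 the exact shape gives E3 C#3 A2 C#3 F#3 A#3.

E3 C#3 A2 C#3 F#3 A#3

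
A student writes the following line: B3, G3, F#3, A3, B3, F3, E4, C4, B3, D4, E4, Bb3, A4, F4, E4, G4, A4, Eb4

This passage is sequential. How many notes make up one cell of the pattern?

6

Try groups of 6 (3 cells in 18 notes):
B3 G3 F#3 A3 B3 F3 | E4 C4 B3 D4 E4 Bb3 | A4 F4 E4 G4 A4 Eb4
That's a consistent up a 4th shift per cell, and no other grouping gives one.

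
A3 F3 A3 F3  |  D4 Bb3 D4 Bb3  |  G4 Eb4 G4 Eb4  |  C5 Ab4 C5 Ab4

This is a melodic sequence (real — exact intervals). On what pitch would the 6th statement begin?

With a 4-note motive the entries are A3, D4, G4, C5, each up a 4th from the previous.
Continuing: F5 → Bb5. Statement 6 starts on Bb5.

Bb5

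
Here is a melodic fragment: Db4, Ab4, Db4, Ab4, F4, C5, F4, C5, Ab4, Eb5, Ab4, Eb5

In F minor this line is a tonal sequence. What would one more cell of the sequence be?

With a 4-note motive the entries are Db4, F4, Ab4, each up a 3rd from the previous.
From C5 the diatonic shape gives C5 G5 C5 G5.

C5 G5 C5 G5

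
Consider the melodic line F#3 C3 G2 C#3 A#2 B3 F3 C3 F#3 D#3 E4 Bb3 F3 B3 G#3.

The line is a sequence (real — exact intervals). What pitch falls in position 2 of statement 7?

Gb5

Grouping in 5s, the 2nd note of each cell is C3, F3, Bb3.
Each moves up a 4th. Continuing: Eb4 → Ab4 → Db5 → Gb5.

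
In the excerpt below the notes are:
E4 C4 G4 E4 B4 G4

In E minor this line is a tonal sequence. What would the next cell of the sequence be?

D5 B4

With a 2-note motive the entries are E4, G4, B4, each up a 3rd from the previous.
From D5 the diatonic shape gives D5 B4.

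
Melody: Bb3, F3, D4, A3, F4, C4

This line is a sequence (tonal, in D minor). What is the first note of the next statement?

A4

Unit = 2 notes; the statements start on Bb3, D4, F4, moving up a 3rd each time.
One more step up a 3rd gives A4.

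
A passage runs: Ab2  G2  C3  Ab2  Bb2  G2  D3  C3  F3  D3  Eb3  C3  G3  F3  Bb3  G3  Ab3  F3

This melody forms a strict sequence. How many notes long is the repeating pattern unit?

6

Try groups of 6 (3 cells in 18 notes):
Ab2 G2 C3 Ab2 Bb2 G2 | D3 C3 F3 D3 Eb3 C3 | G3 F3 Bb3 G3 Ab3 F3
Each cell is the previous one up a 4th — so the unit is 6 notes.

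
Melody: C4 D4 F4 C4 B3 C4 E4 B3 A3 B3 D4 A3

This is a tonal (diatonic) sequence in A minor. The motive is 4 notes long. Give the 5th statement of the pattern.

F3 G3 B3 F3

With a 4-note motive the entries are C4, B3, A3, each down a 2nd from the previous.
Extending down a 2nd: G3 → F3.
From F3 the diatonic shape gives F3 G3 B3 F3.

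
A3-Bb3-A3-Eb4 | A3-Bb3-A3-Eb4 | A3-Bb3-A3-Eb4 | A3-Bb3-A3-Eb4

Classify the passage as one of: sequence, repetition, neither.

Each 4-note cell is identical (A3 Bb3 A3 Eb4), restated at the same pitch.

repetition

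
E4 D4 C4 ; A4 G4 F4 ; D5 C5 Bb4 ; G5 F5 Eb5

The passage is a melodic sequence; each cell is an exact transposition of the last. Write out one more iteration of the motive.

C6 Bb5 Ab5

The 3-note cells begin on E4, A4, D5, G5 — each up a 4th from the last.
From C6 the exact shape gives C6 Bb5 Ab5.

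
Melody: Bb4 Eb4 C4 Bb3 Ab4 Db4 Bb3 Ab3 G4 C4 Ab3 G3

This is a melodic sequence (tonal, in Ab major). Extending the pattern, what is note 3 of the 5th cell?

F3

With 4-note cells, note 3 of each statement runs C4, Bb3, Ab3.
Each moves down a 2nd. Continuing: G3 → F3.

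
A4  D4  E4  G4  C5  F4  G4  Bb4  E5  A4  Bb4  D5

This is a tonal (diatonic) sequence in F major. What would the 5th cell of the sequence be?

The 4-note cells begin on A4, C5, E5 — each up a 3rd from the last.
Extending up a 3rd: G5 → Bb5.
Statement 5 starts on Bb5 and keeps the same diatonic contour: Bb5 E5 F5 A5.

Bb5 E5 F5 A5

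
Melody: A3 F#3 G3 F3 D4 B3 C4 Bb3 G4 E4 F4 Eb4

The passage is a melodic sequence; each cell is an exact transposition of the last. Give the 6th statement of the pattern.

Unit = 4 notes; the statements start on A3, D4, G4, moving up a 4th each time.
Continuing the starts: C5 → F5 → Bb5.
So cell 6 is Bb5 G5 Ab5 Gb5.

Bb5 G5 Ab5 Gb5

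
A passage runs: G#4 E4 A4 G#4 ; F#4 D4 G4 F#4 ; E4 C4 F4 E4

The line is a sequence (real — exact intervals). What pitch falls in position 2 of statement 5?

Ab3

Grouping in 4s, the 2nd note of each cell is E4, D4, C4.
Each moves down a 2nd. Continuing: Bb3 → Ab3.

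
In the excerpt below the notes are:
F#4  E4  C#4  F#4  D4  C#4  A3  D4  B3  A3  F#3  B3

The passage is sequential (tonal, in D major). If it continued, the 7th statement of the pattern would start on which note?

With a 4-note motive the entries are F#4, D4, B3, each down a 3rd from the previous.
Continuing: G3 → E3 → C#3 → A2. Statement 7 starts on A2.

A2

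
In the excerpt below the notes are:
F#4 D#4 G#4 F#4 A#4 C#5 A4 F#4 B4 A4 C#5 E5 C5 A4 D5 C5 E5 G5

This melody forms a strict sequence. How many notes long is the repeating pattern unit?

Try groups of 6 (3 cells in 18 notes):
F#4 D#4 G#4 F#4 A#4 C#5 | A4 F#4 B4 A4 C#5 E5 | C5 A4 D5 C5 E5 G5
Every group is a transposition up a 3rd of the one before; no shorter unit works.

6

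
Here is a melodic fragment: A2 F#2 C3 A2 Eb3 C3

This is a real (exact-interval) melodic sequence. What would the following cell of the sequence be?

Gb3 Eb3

Taking 2-note groups, the heads are A2, C3, Eb3: the pattern moves up a 3rd.
From Gb3 the exact shape gives Gb3 Eb3.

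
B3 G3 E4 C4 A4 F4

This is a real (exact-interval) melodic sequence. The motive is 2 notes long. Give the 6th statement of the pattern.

C6 Ab5

Unit = 2 notes; the statements start on B3, E4, A4, moving up a 4th each time.
Carrying on: D5 → G5 → C6.
Statement 6 starts on C6 and keeps the same exact contour: C6 Ab5.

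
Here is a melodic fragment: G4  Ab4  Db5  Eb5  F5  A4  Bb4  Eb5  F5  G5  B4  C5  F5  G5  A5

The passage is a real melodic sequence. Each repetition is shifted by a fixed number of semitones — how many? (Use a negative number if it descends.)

Taking 5-note groups, the heads are G4, A4, B4: the pattern moves up a 2nd.
G4 to A4 spans +2 semitones.

2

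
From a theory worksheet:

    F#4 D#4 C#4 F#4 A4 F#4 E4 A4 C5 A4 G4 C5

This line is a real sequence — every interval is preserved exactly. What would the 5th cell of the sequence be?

Gb5 Eb5 Db5 Gb5

Taking 4-note groups, the heads are F#4, A4, C5: the pattern moves up a 3rd.
Continuing the starts: Eb5 → Gb5.
So cell 5 is Gb5 Eb5 Db5 Gb5.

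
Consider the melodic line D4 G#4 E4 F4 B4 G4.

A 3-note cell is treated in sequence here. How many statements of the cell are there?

6 notes in groups of 3 gives 6/3 = 2 statements.
Starts: D4, F4 — each up a 3rd.

2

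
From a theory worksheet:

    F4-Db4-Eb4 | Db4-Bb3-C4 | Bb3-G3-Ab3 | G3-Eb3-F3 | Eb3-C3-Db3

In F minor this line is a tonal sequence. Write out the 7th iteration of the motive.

Ab2 F2 G2

Taking 3-note groups, the heads are F4, Db4, Bb3, G3, Eb3: the pattern moves down a 3rd.
Continuing the starts: C3 → Ab2.
So cell 7 is Ab2 F2 G2.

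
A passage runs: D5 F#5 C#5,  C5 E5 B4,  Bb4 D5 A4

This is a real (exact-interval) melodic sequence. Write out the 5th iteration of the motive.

Gb4 Bb4 F4

With a 3-note motive the entries are D5, C5, Bb4, each down a 2nd from the previous.
Extending down a 2nd: Ab4 → Gb4.
Statement 5 starts on Gb4 and keeps the same exact contour: Gb4 Bb4 F4.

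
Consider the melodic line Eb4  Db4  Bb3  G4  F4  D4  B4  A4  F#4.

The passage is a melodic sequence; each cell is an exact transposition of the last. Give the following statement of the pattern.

Unit = 3 notes; the statements start on Eb4, G4, B4, moving up a 3rd each time.
From D#5 the exact shape gives D#5 C#5 A#4.

D#5 C#5 A#4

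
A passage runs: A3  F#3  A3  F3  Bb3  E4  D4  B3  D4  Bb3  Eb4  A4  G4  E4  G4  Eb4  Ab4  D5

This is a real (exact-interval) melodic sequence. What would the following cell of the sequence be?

Taking 6-note groups, the heads are A3, D4, G4: the pattern moves up a 4th.
From C5 the exact shape gives C5 A4 C5 Ab4 Db5 G5.

C5 A4 C5 Ab4 Db5 G5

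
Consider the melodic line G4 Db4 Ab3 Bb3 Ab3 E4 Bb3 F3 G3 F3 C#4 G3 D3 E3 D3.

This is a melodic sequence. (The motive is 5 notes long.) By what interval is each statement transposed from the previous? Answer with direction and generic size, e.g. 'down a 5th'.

With a 5-note motive the entries are G4, E4, C#4, each down a 3rd from the previous.
From G4 to E4: down a 3rd.

down a 3rd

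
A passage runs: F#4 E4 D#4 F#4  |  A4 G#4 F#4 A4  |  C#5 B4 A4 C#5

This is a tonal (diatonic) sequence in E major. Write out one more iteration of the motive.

The 4-note cells begin on F#4, A4, C#5 — each up a 3rd from the last.
So cell 4 is E5 D#5 C#5 E5.

E5 D#5 C#5 E5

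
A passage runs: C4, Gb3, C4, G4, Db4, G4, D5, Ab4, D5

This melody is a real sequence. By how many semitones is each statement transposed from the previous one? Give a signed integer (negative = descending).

Unit = 3 notes; the statements start on C4, G4, D5, moving up a 5th each time.
Counting half-steps from C4 to G4: 7.

7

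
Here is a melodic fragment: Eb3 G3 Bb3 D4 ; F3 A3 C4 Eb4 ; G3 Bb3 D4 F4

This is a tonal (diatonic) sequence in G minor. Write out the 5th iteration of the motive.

Bb3 D4 F4 A4

Unit = 4 notes; the statements start on Eb3, F3, G3, moving up a 2nd each time.
Extending up a 2nd: A3 → Bb3.
So cell 5 is Bb3 D4 F4 A4.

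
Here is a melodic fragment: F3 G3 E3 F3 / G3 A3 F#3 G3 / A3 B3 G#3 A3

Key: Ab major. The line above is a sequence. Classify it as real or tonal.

real

Each cell has the same semitone pattern (2, -3, 1) — intervals are preserved exactly.
And E3 lies outside Ab major, so the sequence is real rather than tonal.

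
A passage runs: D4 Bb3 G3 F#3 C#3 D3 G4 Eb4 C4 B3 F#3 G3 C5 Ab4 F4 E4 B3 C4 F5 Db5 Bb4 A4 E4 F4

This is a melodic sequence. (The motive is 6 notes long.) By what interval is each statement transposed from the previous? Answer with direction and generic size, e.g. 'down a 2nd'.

up a 4th

With a 6-note motive the entries are D4, G4, C5, F5, each up a 4th from the previous.
D4 to G4 is up a 4th.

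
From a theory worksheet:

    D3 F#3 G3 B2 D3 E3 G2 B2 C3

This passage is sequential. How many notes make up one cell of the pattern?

Try groups of 3 (3 cells in 9 notes):
D3 F#3 G3 | B2 D3 E3 | G2 B2 C3
That's a consistent down a 3rd shift per cell, and no other grouping gives one.

3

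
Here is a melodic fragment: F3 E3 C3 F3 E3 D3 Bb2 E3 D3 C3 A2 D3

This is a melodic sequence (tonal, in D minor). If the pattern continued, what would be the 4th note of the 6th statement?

A2

The unit is 4 notes. Position-4 pitches of the 3 shown cells: F3, E3, D3.
Each moves down a 2nd. Continuing: C3 → Bb2 → A2.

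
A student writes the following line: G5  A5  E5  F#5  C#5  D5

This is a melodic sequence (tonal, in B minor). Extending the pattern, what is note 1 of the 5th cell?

F#4

The unit is 2 notes. Position-1 pitches of the 3 shown cells: G5, E5, C#5.
Each moves down a 3rd. Continuing: A4 → F#4.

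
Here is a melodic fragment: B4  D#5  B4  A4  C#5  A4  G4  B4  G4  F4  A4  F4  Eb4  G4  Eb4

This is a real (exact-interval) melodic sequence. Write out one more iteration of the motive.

Db4 F4 Db4

Unit = 3 notes; the statements start on B4, A4, G4, F4, Eb4, moving down a 2nd each time.
So cell 6 is Db4 F4 Db4.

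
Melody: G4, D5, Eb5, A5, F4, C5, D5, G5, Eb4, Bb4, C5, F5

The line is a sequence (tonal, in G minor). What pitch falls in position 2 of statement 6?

Grouping in 4s, the 2nd note of each cell is D5, C5, Bb4.
Extending down a 2nd: A4 → G4 → F4.

F4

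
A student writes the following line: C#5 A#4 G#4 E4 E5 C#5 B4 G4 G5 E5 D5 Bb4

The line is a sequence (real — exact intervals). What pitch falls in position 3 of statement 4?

F5

Grouping in 4s, the 3rd note of each cell is G#4, B4, D5.
Each moves up a 3rd; the next is F5.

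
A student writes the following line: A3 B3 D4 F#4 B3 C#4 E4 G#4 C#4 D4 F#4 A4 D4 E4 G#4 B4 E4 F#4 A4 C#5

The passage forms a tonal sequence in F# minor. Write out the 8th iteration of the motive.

A4 B4 D5 F#5

Unit = 4 notes; the statements start on A3, B3, C#4, D4, E4, moving up a 2nd each time.
Extending up a 2nd: F#4 → G#4 → A4.
From A4 the diatonic shape gives A4 B4 D5 F#5.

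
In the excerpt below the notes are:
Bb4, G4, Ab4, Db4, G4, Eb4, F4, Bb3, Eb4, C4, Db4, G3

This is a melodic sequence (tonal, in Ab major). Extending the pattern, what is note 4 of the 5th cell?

C3

Grouping in 4s, the 4th note of each cell is Db4, Bb3, G3.
Each moves down a 3rd. Continuing: Eb3 → C3.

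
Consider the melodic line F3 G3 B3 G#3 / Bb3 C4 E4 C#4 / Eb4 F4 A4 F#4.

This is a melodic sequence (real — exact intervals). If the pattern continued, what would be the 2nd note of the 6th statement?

Ab5

Grouping in 4s, the 2nd note of each cell is G3, C4, F4.
Extending up a 4th: Bb4 → Eb5 → Ab5.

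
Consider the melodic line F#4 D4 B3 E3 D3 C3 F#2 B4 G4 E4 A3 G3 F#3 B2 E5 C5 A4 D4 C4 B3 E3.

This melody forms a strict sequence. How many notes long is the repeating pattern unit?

21 notes total. Splitting into 3 groups of 7:
F#4 D4 B3 E3 D3 C3 F#2 | B4 G4 E4 A3 G3 F#3 B2 | E5 C5 A4 D4 C4 B3 E3
That's a consistent up a 4th shift per cell, and no other grouping gives one.

7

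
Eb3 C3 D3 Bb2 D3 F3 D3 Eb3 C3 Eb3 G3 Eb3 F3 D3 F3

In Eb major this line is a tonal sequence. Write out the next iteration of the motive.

With a 5-note motive the entries are Eb3, F3, G3, each up a 2nd from the previous.
From Ab3 the diatonic shape gives Ab3 F3 G3 Eb3 G3.

Ab3 F3 G3 Eb3 G3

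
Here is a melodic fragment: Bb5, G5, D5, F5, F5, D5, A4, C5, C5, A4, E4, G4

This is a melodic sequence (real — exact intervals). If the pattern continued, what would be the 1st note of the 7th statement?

The unit is 4 notes. Position-1 pitches of the 3 shown cells: Bb5, F5, C5.
Extending down a 4th: G4 → D4 → A3 → E3.

E3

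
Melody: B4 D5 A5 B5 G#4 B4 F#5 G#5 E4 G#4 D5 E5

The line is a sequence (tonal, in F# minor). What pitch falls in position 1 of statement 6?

The unit is 4 notes. Position-1 pitches of the 3 shown cells: B4, G#4, E4.
Each moves down a 3rd. Continuing: C#4 → A3 → F#3.

F#3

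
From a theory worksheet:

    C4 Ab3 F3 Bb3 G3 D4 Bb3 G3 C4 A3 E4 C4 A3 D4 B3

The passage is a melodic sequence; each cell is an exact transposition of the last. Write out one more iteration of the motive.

F#4 D4 B3 E4 C#4

Unit = 5 notes; the statements start on C4, D4, E4, moving up a 2nd each time.
So cell 4 is F#4 D4 B3 E4 C#4.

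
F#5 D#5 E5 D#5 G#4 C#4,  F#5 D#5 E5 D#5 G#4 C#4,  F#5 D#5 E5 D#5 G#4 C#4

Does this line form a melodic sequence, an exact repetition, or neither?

Each 6-note cell is identical (F#5 D#5 E5 D#5 G#4 C#4), restated at the same pitch.

repetition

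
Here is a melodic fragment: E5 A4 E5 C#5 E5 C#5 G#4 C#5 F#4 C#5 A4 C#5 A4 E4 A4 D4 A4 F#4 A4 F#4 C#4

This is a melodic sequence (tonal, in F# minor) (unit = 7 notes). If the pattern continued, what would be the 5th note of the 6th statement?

The unit is 7 notes. Position-5 pitches of the 3 shown cells: E5, C#5, A4.
Carrying that down a 3rd forward: F#4 → D4 → B3.

B3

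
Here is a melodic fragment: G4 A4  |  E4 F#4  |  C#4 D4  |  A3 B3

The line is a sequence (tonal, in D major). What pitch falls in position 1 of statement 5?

Grouping in 2s, the 1st note of each cell is G4, E4, C#4, A3.
Each moves down a 3rd; the next is F#3.

F#3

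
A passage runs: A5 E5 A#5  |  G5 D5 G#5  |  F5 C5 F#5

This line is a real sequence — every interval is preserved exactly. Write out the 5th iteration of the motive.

The 3-note cells begin on A5, G5, F5 — each down a 2nd from the last.
Carrying on: Eb5 → Db5.
Statement 5 starts on Db5 and keeps the same exact contour: Db5 Ab4 D5.

Db5 Ab4 D5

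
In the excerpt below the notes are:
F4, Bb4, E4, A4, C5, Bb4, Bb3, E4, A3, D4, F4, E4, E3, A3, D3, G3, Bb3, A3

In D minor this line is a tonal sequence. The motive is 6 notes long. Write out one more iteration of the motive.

The 6-note cells begin on F4, Bb3, E3 — each down a 5th from the last.
Statement 4 starts on A2 and keeps the same diatonic contour: A2 D3 G2 C3 E3 D3.

A2 D3 G2 C3 E3 D3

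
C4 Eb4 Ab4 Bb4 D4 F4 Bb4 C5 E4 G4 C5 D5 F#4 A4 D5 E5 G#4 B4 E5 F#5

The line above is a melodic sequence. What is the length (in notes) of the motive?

There are 20 notes; a 4-note unit gives 5 cells:
C4 Eb4 Ab4 Bb4 | D4 F4 Bb4 C5 | E4 G4 C5 D5 | F#4 A4 D5 E5 | G#4 B4 E5 F#5
That's a consistent up a 2nd shift per cell, and no other grouping gives one.

4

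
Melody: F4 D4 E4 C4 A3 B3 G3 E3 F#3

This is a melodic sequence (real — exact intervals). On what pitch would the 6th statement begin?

E2

With a 3-note motive the entries are F4, C4, G3, each down a 4th from the previous.
Extending the heads down a 4th: D3 → A2 → E2.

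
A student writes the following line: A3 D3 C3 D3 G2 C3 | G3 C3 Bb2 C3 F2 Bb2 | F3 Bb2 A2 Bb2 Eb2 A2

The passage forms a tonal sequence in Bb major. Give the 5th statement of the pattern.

D3 G2 F2 G2 C2 F2

Taking 6-note groups, the heads are A3, G3, F3: the pattern moves down a 2nd.
Carrying on: Eb3 → D3.
So cell 5 is D3 G2 F2 G2 C2 F2.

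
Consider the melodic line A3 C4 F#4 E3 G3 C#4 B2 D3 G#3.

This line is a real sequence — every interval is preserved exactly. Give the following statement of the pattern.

With a 3-note motive the entries are A3, E3, B2, each down a 4th from the previous.
So cell 4 is F#2 A2 D#3.

F#2 A2 D#3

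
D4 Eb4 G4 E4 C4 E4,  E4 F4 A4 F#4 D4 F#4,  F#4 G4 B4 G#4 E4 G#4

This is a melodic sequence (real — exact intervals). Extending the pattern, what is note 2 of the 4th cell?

With 6-note cells, note 2 of each statement runs Eb4, F4, G4.
One more up a 2nd gives A4.

A4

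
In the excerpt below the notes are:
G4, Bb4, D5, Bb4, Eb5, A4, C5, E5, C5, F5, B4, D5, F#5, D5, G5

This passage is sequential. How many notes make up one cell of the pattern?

15 notes total. Splitting into 3 groups of 5:
G4 Bb4 D5 Bb4 Eb5 | A4 C5 E5 C5 F5 | B4 D5 F#5 D5 G5
Every group is a transposition up a 2nd of the one before; no shorter unit works.

5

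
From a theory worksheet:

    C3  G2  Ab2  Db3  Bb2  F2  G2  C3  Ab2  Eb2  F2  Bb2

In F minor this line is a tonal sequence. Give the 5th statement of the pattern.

F2 C2 Db2 G2

The 4-note cells begin on C3, Bb2, Ab2 — each down a 2nd from the last.
Continuing the starts: G2 → F2.
So cell 5 is F2 C2 Db2 G2.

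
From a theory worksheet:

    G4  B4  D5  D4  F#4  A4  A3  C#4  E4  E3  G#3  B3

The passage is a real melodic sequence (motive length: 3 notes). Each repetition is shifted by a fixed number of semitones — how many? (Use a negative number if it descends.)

The 3-note cells begin on G4, D4, A3, E3 — each down a 4th from the last.
G4→D4 is 62 − 67 = -5 semitones.

-5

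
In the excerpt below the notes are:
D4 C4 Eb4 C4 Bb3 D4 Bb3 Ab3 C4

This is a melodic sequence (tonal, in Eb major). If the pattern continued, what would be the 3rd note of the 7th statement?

F3

With 3-note cells, note 3 of each statement runs Eb4, D4, C4.
Carrying that down a 2nd forward: Bb3 → Ab3 → G3 → F3.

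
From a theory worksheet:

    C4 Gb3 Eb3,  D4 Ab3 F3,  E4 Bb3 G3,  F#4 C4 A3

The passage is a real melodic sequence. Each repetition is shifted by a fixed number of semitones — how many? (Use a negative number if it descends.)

The 3-note cells begin on C4, D4, E4, F#4 — each up a 2nd from the last.
Counting half-steps from C4 to D4: 2.

2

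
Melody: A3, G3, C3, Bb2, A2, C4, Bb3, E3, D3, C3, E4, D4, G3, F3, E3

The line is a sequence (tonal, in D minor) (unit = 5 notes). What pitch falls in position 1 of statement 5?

Grouping in 5s, the 1st note of each cell is A3, C4, E4.
Each moves up a 3rd. Continuing: G4 → Bb4.

Bb4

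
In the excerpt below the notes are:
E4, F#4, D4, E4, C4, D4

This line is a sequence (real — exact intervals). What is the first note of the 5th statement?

Ab3

With a 2-note motive the entries are E4, D4, C4, each down a 2nd from the previous.
Continuing: Bb3 → Ab3. Statement 5 starts on Ab3.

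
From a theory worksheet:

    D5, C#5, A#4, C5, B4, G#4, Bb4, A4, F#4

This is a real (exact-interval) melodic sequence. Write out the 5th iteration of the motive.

Gb4 F4 D4

Unit = 3 notes; the statements start on D5, C5, Bb4, moving down a 2nd each time.
Extending down a 2nd: Ab4 → Gb4.
Statement 5 starts on Gb4 and keeps the same exact contour: Gb4 F4 D4.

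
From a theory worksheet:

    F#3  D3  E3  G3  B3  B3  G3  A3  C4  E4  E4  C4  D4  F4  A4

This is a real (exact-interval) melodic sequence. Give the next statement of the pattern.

A4 F4 G4 Bb4 D5

With a 5-note motive the entries are F#3, B3, E4, each up a 4th from the previous.
Statement 4 starts on A4 and keeps the same exact contour: A4 F4 G4 Bb4 D5.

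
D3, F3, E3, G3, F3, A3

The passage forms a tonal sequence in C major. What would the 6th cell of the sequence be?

Unit = 2 notes; the statements start on D3, E3, F3, moving up a 2nd each time.
Continuing the starts: G3 → A3 → B3.
So cell 6 is B3 D4.

B3 D4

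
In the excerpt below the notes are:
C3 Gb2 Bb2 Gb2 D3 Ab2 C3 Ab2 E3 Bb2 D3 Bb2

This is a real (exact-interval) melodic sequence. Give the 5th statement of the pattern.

G#3 D3 F#3 D3

The 4-note cells begin on C3, D3, E3 — each up a 2nd from the last.
Continuing the starts: F#3 → G#3.
From G#3 the exact shape gives G#3 D3 F#3 D3.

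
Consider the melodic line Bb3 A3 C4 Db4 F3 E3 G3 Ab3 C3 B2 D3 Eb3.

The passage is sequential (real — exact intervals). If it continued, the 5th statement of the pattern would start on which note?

D2

Unit = 4 notes; the statements start on Bb3, F3, C3, moving down a 4th each time.
Continuing: G2 → D2. Statement 5 starts on D2.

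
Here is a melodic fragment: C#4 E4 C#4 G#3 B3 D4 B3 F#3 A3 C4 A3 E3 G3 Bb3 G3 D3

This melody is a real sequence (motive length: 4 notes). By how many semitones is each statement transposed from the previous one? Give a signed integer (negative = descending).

Taking 4-note groups, the heads are C#4, B3, A3, G3: the pattern moves down a 2nd.
C#4 to B3 spans -2 semitones.

-2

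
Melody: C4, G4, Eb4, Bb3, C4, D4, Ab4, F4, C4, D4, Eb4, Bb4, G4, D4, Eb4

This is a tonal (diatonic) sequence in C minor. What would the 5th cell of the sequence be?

G4 D5 Bb4 F4 G4

The 5-note cells begin on C4, D4, Eb4 — each up a 2nd from the last.
Carrying on: F4 → G4.
Statement 5 starts on G4 and keeps the same diatonic contour: G4 D5 Bb4 F4 G4.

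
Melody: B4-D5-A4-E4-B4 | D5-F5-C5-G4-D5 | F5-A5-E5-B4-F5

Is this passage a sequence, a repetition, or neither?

sequence

Each 5-note cell is the previous one transposed up a 3rd.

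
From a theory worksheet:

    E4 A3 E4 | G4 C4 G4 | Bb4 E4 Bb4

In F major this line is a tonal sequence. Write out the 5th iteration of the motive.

F5 Bb4 F5

The 3-note cells begin on E4, G4, Bb4 — each up a 3rd from the last.
Continuing the starts: D5 → F5.
So cell 5 is F5 Bb4 F5.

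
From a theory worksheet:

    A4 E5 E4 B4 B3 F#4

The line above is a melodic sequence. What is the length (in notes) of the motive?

2

Try groups of 2 (3 cells in 6 notes):
A4 E5 | E4 B4 | B3 F#4
That's a consistent down a 4th shift per cell, and no other grouping gives one.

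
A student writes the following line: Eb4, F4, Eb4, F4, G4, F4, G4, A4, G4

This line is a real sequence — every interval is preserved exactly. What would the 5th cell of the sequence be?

With a 3-note motive the entries are Eb4, F4, G4, each up a 2nd from the previous.
Continuing the starts: A4 → B4.
From B4 the exact shape gives B4 C#5 B4.

B4 C#5 B4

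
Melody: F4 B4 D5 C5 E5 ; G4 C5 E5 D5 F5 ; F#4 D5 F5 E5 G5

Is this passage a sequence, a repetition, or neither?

neither

Note 1 of cell 3 is F#4; if this were a sequence it would be A4. No unit length gives a consistent transposition pattern.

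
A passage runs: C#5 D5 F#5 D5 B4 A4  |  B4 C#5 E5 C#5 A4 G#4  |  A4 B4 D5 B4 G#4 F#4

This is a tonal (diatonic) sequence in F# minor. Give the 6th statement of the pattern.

E4 F#4 A4 F#4 D4 C#4

With a 6-note motive the entries are C#5, B4, A4, each down a 2nd from the previous.
Continuing the starts: G#4 → F#4 → E4.
From E4 the diatonic shape gives E4 F#4 A4 F#4 D4 C#4.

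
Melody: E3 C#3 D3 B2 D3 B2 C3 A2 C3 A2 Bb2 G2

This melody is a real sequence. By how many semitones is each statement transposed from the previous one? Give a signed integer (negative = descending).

-2

With a 4-note motive the entries are E3, D3, C3, each down a 2nd from the previous.
E3 to D3 spans -2 semitones.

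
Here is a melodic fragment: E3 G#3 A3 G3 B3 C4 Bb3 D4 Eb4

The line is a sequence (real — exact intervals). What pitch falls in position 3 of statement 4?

Gb4

Grouping in 3s, the 3rd note of each cell is A3, C4, Eb4.
From Eb4, up a 3rd gives Gb4.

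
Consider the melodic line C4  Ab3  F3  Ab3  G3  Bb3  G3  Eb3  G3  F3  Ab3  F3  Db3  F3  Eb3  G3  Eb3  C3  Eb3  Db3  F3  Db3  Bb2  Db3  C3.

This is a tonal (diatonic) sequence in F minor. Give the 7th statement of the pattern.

Db3 Bb2 G2 Bb2 Ab2

Taking 5-note groups, the heads are C4, Bb3, Ab3, G3, F3: the pattern moves down a 2nd.
Extending down a 2nd: Eb3 → Db3.
From Db3 the diatonic shape gives Db3 Bb2 G2 Bb2 Ab2.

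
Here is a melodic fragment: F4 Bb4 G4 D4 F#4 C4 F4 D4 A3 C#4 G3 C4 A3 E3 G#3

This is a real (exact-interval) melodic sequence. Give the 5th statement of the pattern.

The 5-note cells begin on F4, C4, G3 — each down a 4th from the last.
Carrying on: D3 → A2.
So cell 5 is A2 D3 B2 F#2 A#2.

A2 D3 B2 F#2 A#2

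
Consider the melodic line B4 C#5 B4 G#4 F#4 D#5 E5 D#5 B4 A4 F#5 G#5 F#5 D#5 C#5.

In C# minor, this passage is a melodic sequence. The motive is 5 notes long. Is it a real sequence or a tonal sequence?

tonal

Every note is diatonic to C# minor.
Cell 1 has +2 semitones from note 1 to 2, but cell 2 has +1 — the interval quality changes while the contour stays the same, which is the hallmark of a tonal sequence.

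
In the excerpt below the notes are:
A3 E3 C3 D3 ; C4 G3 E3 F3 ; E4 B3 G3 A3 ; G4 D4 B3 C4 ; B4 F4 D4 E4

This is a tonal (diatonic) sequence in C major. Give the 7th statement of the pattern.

The 4-note cells begin on A3, C4, E4, G4, B4 — each up a 3rd from the last.
Extending up a 3rd: D5 → F5.
From F5 the diatonic shape gives F5 C5 A4 B4.

F5 C5 A4 B4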